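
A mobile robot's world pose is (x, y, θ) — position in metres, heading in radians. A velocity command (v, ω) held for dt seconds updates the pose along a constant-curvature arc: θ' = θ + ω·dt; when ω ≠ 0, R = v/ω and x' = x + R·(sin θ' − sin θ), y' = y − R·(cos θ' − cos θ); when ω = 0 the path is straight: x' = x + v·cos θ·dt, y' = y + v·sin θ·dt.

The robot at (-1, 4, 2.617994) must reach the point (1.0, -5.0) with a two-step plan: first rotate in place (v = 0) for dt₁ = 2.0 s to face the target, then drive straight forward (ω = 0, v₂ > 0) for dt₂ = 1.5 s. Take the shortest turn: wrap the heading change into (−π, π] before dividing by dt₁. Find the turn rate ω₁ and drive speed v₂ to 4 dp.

heading to target = atan2(-5−4, 1−-1) = -1.3521
Δθ = wrap(-1.3521 − 2.6180) = 2.3131; ω₁ = Δθ/dt₁ = 1.1565
distance = √((1−-1)² + (-5−4)²) = 9.2195; v₂ = distance/dt₂ = 6.1464

ω₁ = 1.1565, v₂ = 6.1464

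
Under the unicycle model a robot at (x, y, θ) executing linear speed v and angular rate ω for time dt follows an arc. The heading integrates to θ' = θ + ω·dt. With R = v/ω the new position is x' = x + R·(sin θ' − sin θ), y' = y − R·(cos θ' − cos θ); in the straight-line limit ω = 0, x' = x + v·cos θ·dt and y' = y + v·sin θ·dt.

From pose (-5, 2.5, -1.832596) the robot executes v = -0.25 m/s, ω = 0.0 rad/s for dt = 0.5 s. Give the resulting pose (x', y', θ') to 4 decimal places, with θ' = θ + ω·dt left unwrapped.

(-4.9676, 2.6207, -1.8326)

θ' = -1.8326 + 0.0·0.5 = -1.8326
ω = 0 → straight: x' = -5 + -0.25·cos(-1.8326)·0.5 = -4.9676
y' = 2.5 + -0.25·sin(-1.8326)·0.5 = 2.6207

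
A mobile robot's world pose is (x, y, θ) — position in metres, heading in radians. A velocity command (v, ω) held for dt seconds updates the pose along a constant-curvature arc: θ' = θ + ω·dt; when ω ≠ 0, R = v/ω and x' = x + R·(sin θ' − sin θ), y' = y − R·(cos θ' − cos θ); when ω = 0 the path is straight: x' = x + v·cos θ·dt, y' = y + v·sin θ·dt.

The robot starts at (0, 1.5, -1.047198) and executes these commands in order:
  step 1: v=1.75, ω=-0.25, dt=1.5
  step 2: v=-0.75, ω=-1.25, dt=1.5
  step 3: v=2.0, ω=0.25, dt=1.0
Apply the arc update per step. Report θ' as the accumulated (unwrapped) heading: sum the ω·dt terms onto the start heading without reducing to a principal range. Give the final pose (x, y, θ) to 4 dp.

step 1: θ'=-1.4222 (R=-7.0000) → pose (0.8607, -0.9636, -1.4222)
step 2: θ'=-3.2972 (R=0.6000) → pose (1.5471, -0.2821, -3.2972)
step 3: θ'=-3.0472 (R=8.0000) → pose (-0.4468, -0.2210, -3.0472)

(-0.4468, -0.2210, -3.0472)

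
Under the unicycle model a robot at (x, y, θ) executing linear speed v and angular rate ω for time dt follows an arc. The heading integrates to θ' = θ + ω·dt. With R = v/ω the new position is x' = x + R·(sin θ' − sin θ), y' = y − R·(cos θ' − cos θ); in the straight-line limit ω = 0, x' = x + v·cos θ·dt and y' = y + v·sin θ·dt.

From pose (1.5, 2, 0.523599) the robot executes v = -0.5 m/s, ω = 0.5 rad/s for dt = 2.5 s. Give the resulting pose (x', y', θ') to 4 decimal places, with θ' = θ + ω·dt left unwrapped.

θ' = 0.5236 + 0.5·2.5 = 1.7736
R = v/ω = -0.5/0.5 = -1.0000
x' = 1.5 + -1.0000·(sin 1.7736 − sin 0.5236) = 1.0205
y' = 2 − -1.0000·(cos 1.7736 − cos 0.5236) = 0.9326

(1.0205, 0.9326, 1.7736)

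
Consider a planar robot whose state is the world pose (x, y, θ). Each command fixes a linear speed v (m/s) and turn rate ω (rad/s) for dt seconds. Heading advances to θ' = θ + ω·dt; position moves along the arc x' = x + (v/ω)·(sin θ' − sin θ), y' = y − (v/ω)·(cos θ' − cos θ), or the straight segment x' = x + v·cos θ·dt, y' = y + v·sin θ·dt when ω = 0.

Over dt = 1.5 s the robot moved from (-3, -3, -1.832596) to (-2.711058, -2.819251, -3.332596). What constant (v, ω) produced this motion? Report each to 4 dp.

Δθ = -3.332596 − -1.832596 = -1.500000
ω = Δθ/dt = -1.500000/1.5 = -1.0000
R = Δx/(sin θ' − sin θ) = 0.2500
v = R·ω = 0.2500·-1.0000 = -0.2500

v = -0.2500, ω = -1.0000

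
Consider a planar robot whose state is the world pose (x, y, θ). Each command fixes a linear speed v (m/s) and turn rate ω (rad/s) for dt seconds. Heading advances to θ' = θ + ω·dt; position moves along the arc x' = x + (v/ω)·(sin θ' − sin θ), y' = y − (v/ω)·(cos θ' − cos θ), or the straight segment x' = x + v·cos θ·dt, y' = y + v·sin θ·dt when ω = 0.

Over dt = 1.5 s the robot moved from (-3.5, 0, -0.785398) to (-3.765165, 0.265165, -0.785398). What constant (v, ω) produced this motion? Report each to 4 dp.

Δθ = -0.785398 − -0.785398 = 0.000000
ω = Δθ/dt = 0.000000/1.5 = 0.0000
ω = 0 → v = (Δx·cos θ + Δy·sin θ)/dt = -0.2500

v = -0.2500, ω = 0.0000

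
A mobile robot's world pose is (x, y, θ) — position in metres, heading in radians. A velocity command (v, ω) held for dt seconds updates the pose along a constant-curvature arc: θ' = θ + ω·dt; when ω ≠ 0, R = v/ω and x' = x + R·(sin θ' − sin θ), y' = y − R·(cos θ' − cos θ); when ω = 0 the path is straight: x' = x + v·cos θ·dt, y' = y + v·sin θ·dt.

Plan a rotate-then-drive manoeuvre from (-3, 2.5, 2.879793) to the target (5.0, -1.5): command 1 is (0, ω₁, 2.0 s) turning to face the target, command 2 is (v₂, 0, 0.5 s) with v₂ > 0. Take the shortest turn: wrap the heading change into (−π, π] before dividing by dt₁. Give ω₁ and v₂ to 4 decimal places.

ω₁ = 1.4699, v₂ = 17.8885

heading to target = atan2(-1.5−2.5, 5−-3) = -0.4636
Δθ = wrap(-0.4636 − 2.8798) = 2.9397; ω₁ = Δθ/dt₁ = 1.4699
distance = √((5−-3)² + (-1.5−2.5)²) = 8.9443; v₂ = distance/dt₂ = 17.8885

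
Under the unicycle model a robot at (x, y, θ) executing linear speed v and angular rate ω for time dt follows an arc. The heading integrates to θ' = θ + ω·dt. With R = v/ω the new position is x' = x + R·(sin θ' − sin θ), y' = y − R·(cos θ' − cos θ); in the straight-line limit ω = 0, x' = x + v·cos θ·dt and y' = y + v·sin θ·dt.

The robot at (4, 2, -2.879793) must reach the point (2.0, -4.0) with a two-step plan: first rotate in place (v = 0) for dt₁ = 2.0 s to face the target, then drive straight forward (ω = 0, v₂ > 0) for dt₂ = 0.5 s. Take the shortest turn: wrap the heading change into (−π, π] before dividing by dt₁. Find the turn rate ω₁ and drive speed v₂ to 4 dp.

heading to target = atan2(-4−2, 2−4) = -1.8925
Δθ = wrap(-1.8925 − -2.8798) = 0.9872; ω₁ = Δθ/dt₁ = 0.4936
distance = √((2−4)² + (-4−2)²) = 6.3246; v₂ = distance/dt₂ = 12.6491

ω₁ = 0.4936, v₂ = 12.6491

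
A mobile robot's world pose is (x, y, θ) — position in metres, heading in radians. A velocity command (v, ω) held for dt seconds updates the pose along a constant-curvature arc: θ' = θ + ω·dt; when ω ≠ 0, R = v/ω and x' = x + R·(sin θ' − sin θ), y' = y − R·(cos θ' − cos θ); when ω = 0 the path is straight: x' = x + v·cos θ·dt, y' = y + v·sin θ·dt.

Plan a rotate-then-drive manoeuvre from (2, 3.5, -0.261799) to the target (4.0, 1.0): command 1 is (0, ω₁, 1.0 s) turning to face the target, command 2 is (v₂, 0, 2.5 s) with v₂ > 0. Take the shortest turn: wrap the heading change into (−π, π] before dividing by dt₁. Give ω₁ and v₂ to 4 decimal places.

ω₁ = -0.6343, v₂ = 1.2806

heading to target = atan2(1−3.5, 4−2) = -0.8961
Δθ = wrap(-0.8961 − -0.2618) = -0.6343; ω₁ = Δθ/dt₁ = -0.6343
distance = √((4−2)² + (1−3.5)²) = 3.2016; v₂ = distance/dt₂ = 1.2806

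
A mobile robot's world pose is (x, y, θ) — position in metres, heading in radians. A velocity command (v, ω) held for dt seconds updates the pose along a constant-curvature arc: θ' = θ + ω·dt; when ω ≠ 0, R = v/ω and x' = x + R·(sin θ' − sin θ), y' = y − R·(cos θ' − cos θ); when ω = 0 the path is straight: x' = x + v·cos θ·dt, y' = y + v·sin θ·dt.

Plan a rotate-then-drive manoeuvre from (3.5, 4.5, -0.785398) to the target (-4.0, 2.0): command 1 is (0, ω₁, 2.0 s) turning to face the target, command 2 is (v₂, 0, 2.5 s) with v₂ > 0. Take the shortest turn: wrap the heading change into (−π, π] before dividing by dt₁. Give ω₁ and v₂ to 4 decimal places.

heading to target = atan2(2−4.5, -4−3.5) = -2.8198
Δθ = wrap(-2.8198 − -0.7854) = -2.0344; ω₁ = Δθ/dt₁ = -1.0172
distance = √((-4−3.5)² + (2−4.5)²) = 7.9057; v₂ = distance/dt₂ = 3.1623

ω₁ = -1.0172, v₂ = 3.1623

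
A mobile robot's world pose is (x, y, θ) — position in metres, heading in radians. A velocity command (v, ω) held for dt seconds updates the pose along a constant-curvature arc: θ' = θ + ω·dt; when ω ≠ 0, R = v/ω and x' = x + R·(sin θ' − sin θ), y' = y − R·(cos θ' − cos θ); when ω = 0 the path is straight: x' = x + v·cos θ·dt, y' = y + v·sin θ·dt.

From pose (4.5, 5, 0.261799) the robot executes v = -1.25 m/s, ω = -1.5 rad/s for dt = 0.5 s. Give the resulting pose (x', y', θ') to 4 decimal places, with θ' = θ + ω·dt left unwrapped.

(3.8935, 5.0690, -0.4882)

θ' = 0.2618 + -1.5·0.5 = -0.4882
R = v/ω = -1.25/-1.5 = 0.8333
x' = 4.5 + 0.8333·(sin -0.4882 − sin 0.2618) = 3.8935
y' = 5 − 0.8333·(cos -0.4882 − cos 0.2618) = 5.0690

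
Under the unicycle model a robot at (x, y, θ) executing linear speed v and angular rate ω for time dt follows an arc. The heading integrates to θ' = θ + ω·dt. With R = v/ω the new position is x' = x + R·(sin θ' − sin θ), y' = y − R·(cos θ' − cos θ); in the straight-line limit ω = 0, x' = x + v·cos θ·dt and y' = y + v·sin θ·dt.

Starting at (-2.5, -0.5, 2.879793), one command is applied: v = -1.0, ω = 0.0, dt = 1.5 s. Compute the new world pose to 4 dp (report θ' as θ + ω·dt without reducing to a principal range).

θ' = 2.8798 + 0.0·1.5 = 2.8798
ω = 0 → straight: x' = -2.5 + -1.0·cos(2.8798)·1.5 = -1.0511
y' = -0.5 + -1.0·sin(2.8798)·1.5 = -0.8882

(-1.0511, -0.8882, 2.8798)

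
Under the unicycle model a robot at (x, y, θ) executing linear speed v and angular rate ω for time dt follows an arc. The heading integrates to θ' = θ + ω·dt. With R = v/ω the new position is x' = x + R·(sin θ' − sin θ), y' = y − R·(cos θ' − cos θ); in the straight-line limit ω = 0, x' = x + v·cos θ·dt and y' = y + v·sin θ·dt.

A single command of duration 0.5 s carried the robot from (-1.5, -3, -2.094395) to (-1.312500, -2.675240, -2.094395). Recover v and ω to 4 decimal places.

Δθ = -2.094395 − -2.094395 = 0.000000
ω = Δθ/dt = 0.000000/0.5 = 0.0000
ω = 0 → v = (Δx·cos θ + Δy·sin θ)/dt = -0.7500

v = -0.7500, ω = 0.0000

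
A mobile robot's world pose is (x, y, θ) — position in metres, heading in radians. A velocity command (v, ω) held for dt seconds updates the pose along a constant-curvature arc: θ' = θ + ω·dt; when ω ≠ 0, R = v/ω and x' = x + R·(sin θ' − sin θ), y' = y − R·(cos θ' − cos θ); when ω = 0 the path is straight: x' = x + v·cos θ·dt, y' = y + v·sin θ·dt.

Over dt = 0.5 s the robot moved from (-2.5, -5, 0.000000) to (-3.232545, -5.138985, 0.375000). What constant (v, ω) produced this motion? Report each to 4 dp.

v = -1.5000, ω = 0.7500

Δθ = 0.375000 − 0.000000 = 0.375000
ω = Δθ/dt = 0.375000/0.5 = 0.7500
R = Δx/(sin θ' − sin θ) = -2.0000
v = R·ω = -2.0000·0.7500 = -1.5000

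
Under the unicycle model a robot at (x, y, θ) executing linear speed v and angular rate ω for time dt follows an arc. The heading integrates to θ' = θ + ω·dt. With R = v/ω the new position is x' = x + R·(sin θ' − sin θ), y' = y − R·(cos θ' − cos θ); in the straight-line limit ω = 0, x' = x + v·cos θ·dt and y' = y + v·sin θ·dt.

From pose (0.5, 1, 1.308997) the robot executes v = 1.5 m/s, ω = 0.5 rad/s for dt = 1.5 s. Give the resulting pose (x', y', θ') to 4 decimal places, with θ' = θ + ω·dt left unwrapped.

(0.2518, 3.1836, 2.0590)

θ' = 1.3090 + 0.5·1.5 = 2.0590
R = v/ω = 1.5/0.5 = 3.0000
x' = 0.5 + 3.0000·(sin 2.0590 − sin 1.3090) = 0.2518
y' = 1 − 3.0000·(cos 2.0590 − cos 1.3090) = 3.1836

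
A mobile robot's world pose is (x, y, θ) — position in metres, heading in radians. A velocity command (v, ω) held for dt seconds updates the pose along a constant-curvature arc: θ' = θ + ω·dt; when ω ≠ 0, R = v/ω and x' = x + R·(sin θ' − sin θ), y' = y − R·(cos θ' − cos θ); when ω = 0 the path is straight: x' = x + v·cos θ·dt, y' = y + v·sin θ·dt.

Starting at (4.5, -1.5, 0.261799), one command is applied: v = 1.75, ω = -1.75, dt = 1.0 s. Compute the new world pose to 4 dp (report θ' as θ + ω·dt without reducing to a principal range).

(5.7554, -2.3834, -1.4882)

θ' = 0.2618 + -1.75·1.0 = -1.4882
R = v/ω = 1.75/-1.75 = -1.0000
x' = 4.5 + -1.0000·(sin -1.4882 − sin 0.2618) = 5.7554
y' = -1.5 − -1.0000·(cos -1.4882 − cos 0.2618) = -2.3834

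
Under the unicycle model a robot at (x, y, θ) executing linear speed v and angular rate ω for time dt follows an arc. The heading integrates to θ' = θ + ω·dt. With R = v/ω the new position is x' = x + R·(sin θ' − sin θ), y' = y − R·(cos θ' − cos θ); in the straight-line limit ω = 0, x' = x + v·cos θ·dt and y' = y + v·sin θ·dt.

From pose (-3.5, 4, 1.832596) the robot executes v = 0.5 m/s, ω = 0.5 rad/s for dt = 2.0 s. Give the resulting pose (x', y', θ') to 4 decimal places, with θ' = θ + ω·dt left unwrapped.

θ' = 1.8326 + 0.5·2.0 = 2.8326
R = v/ω = 0.5/0.5 = 1.0000
x' = -3.5 + 1.0000·(sin 2.8326 − sin 1.8326) = -4.1618
y' = 4 − 1.0000·(cos 2.8326 − cos 1.8326) = 4.6938

(-4.1618, 4.6938, 2.8326)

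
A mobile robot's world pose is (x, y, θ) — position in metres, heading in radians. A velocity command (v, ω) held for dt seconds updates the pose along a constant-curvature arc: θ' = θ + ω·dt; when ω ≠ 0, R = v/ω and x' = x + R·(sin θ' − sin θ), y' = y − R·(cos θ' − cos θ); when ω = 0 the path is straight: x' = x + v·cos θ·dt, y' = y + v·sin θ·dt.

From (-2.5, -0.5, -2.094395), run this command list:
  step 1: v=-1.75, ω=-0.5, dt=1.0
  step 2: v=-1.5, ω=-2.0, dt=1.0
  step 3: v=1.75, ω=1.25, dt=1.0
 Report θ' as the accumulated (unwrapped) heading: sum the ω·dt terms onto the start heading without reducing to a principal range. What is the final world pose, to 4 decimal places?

step 1: θ'=-2.5944 (R=3.5000) → pose (-1.2899, 0.7390, -2.5944)
step 2: θ'=-4.5944 (R=0.7500) → pose (-0.1549, 0.1868, -4.5944)
step 3: θ'=-3.3444 (R=1.4000) → pose (-1.2632, 1.3933, -3.3444)

(-1.2632, 1.3933, -3.3444)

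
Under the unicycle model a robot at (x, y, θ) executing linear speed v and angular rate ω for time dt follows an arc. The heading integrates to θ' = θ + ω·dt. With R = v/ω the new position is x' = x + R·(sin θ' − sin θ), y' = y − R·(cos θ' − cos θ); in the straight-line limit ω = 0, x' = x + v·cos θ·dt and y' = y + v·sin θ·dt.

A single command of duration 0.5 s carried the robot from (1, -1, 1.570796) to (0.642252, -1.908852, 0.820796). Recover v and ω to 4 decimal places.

Δθ = 0.820796 − 1.570796 = -0.750000
ω = Δθ/dt = -0.750000/0.5 = -1.5000
R = −Δy/(cos θ' − cos θ) = 1.3333
v = R·ω = 1.3333·-1.5000 = -2.0000

v = -2.0000, ω = -1.5000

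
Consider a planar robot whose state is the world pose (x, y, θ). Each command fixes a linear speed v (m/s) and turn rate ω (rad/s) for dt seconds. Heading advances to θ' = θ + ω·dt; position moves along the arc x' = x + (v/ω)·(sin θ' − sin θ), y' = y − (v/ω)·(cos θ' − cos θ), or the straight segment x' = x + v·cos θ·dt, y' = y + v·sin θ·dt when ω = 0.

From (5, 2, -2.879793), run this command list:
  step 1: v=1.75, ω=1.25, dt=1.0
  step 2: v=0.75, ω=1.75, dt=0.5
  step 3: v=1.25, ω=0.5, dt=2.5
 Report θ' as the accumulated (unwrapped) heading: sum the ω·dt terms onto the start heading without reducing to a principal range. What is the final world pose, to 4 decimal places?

step 1: θ'=-1.6298 (R=1.4000) → pose (3.9648, 0.7303, -1.6298)
step 2: θ'=-0.7548 (R=0.4286) → pose (4.0990, 0.3928, -0.7548)
step 3: θ'=0.4952 (R=2.5000) → pose (6.9999, 0.0142, 0.4952)

(6.9999, 0.0142, 0.4952)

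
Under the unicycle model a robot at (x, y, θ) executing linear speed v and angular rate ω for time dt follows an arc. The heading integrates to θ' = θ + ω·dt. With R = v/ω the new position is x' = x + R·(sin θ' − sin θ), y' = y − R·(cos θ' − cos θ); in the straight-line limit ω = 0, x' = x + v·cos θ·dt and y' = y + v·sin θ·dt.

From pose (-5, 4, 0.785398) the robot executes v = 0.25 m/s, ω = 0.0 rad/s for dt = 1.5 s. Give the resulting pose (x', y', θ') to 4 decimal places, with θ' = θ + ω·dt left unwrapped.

(-4.7348, 4.2652, 0.7854)

θ' = 0.7854 + 0.0·1.5 = 0.7854
ω = 0 → straight: x' = -5 + 0.25·cos(0.7854)·1.5 = -4.7348
y' = 4 + 0.25·sin(0.7854)·1.5 = 4.2652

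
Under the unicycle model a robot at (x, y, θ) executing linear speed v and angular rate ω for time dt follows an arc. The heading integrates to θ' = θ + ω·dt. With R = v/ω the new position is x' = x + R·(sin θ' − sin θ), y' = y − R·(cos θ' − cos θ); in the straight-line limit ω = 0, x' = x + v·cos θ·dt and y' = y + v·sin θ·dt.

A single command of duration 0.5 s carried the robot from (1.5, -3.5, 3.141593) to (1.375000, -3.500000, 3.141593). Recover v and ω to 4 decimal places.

Δθ = 3.141593 − 3.141593 = 0.000000
ω = Δθ/dt = 0.000000/0.5 = 0.0000
ω = 0 → v = (Δx·cos θ + Δy·sin θ)/dt = 0.2500

v = 0.2500, ω = 0.0000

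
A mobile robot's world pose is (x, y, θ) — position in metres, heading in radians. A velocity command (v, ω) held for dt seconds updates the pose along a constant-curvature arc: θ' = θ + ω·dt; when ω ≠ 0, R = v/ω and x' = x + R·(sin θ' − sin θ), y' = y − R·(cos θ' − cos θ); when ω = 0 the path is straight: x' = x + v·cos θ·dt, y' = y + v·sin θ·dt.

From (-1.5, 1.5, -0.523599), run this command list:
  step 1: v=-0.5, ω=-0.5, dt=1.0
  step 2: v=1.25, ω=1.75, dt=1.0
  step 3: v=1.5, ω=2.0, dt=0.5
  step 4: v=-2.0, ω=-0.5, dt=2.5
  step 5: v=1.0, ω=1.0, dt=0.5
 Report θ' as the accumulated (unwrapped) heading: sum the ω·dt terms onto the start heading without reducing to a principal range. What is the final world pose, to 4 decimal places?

(-2.2742, -1.4856, 0.9764)

step 1: θ'=-1.0236 (R=1.0000) → pose (-1.8540, 1.8457, -1.0236)
step 2: θ'=0.7264 (R=0.7143) → pose (-0.7696, 1.6834, 0.7264)
step 3: θ'=1.7264 (R=0.7500) → pose (-0.5268, 2.3603, 1.7264)
step 4: θ'=0.4764 (R=4.0000) → pose (-2.6441, -1.8142, 0.4764)
step 5: θ'=0.9764 (R=1.0000) → pose (-2.2742, -1.4856, 0.9764)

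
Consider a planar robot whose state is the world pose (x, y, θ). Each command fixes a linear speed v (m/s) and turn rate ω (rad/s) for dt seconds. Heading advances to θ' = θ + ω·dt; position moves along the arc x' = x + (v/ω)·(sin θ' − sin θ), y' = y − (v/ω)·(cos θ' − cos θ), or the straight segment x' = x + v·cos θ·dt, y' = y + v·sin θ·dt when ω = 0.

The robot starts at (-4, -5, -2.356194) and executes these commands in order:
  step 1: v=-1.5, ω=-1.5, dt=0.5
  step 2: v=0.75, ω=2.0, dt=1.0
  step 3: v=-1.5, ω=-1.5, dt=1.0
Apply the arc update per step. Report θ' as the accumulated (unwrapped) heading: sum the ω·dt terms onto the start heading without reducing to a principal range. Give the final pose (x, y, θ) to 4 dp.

step 1: θ'=-3.1062 (R=1.0000) → pose (-3.3283, -4.7077, -3.1062)
step 2: θ'=-1.1062 (R=0.3750) → pose (-3.6503, -5.2505, -1.1062)
step 3: θ'=-2.6062 (R=1.0000) → pose (-3.2664, -3.9424, -2.6062)

(-3.2664, -3.9424, -2.6062)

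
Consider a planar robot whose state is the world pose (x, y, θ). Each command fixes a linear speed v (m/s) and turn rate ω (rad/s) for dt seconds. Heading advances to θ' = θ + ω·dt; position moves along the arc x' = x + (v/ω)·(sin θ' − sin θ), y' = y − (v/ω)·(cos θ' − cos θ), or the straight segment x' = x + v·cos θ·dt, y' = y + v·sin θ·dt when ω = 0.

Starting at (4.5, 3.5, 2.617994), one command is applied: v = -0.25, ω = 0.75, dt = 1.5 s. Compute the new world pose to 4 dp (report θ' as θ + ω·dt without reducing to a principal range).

(4.8553, 3.5138, 3.7430)

θ' = 2.6180 + 0.75·1.5 = 3.7430
R = v/ω = -0.25/0.75 = -0.3333
x' = 4.5 + -0.3333·(sin 3.7430 − sin 2.6180) = 4.8553
y' = 3.5 − -0.3333·(cos 3.7430 − cos 2.6180) = 3.5138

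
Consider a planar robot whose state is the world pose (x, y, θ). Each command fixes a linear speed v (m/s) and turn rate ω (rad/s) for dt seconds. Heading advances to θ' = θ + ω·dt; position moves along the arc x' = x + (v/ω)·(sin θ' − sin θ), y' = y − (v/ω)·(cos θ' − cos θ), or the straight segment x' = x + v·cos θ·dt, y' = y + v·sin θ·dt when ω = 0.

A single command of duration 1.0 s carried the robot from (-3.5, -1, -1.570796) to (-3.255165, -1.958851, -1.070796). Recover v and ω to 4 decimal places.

Δθ = -1.070796 − -1.570796 = 0.500000
ω = Δθ/dt = 0.500000/1.0 = 0.5000
R = −Δy/(cos θ' − cos θ) = 2.0000
v = R·ω = 2.0000·0.5000 = 1.0000

v = 1.0000, ω = 0.5000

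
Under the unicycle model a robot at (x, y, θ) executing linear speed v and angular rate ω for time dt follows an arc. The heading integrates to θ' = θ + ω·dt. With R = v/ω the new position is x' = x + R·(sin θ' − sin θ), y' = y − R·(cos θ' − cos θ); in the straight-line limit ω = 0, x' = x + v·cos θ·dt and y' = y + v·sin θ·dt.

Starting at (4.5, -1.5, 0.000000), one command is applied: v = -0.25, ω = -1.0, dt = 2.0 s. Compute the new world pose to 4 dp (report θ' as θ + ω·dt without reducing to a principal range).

(4.2727, -1.1460, -2.0000)

θ' = 0.0000 + -1.0·2.0 = -2.0000
R = v/ω = -0.25/-1.0 = 0.2500
x' = 4.5 + 0.2500·(sin -2.0000 − sin 0.0000) = 4.2727
y' = -1.5 − 0.2500·(cos -2.0000 − cos 0.0000) = -1.1460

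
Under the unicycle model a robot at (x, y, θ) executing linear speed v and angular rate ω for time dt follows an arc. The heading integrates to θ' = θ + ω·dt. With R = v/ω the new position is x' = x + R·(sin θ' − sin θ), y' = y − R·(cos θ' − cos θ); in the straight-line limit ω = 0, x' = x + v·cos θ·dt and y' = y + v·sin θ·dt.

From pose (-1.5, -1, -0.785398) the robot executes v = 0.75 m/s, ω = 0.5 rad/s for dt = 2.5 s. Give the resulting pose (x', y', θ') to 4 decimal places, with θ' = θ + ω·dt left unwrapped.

θ' = -0.7854 + 0.5·2.5 = 0.4646
R = v/ω = 0.75/0.5 = 1.5000
x' = -1.5 + 1.5000·(sin 0.4646 − sin -0.7854) = 0.2328
y' = -1 − 1.5000·(cos 0.4646 − cos -0.7854) = -1.2803

(0.2328, -1.2803, 0.4646)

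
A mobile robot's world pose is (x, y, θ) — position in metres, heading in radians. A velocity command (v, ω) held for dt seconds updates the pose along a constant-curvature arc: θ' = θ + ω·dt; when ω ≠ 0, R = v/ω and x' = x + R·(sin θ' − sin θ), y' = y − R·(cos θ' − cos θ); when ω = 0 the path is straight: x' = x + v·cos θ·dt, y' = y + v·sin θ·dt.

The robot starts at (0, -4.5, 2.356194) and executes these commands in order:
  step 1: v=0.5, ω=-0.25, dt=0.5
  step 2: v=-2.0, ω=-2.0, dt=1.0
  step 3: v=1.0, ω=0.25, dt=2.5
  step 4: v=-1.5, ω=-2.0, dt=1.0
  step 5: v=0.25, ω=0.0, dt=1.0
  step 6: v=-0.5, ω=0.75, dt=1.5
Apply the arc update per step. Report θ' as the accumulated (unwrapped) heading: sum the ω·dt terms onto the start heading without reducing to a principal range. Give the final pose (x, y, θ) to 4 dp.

step 1: θ'=2.2312 (R=-2.0000) → pose (-0.1653, -4.3126, 2.2312)
step 2: θ'=0.2312 (R=1.0000) → pose (-0.7259, -5.8995, 0.2312)
step 3: θ'=0.8562 (R=4.0000) → pose (1.3790, -4.6272, 0.8562)
step 4: θ'=-1.1438 (R=0.7500) → pose (0.1298, -4.4463, -1.1438)
step 5: θ'=-1.1438 (straight) → pose (0.2333, -4.6738, -1.1438)
step 6: θ'=-0.0188 (R=-0.6667) → pose (-0.3610, -4.2834, -0.0188)

(-0.3610, -4.2834, -0.0188)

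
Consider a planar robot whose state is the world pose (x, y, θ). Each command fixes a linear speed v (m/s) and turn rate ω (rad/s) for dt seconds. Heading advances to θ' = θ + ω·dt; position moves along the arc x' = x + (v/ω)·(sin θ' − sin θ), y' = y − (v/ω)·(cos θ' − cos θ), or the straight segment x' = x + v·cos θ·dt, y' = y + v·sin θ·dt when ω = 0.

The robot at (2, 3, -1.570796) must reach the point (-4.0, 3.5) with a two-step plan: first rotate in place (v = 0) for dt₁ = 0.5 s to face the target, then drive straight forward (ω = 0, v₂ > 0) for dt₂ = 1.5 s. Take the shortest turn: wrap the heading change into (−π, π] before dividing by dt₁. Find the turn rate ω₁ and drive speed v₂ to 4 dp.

ω₁ = -3.3079, v₂ = 4.0139

heading to target = atan2(3.5−3, -4−2) = 3.0585
Δθ = wrap(3.0585 − -1.5708) = -1.6539; ω₁ = Δθ/dt₁ = -3.3079
distance = √((-4−2)² + (3.5−3)²) = 6.0208; v₂ = distance/dt₂ = 4.0139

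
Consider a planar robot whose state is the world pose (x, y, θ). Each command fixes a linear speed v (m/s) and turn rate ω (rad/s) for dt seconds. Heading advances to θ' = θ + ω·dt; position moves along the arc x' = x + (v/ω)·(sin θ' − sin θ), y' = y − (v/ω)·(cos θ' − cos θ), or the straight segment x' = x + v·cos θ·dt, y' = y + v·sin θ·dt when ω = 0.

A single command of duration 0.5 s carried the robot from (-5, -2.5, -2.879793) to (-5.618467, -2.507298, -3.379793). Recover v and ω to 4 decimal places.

Δθ = -3.379793 − -2.879793 = -0.500000
ω = Δθ/dt = -0.500000/0.5 = -1.0000
R = Δx/(sin θ' − sin θ) = -1.2500
v = R·ω = -1.2500·-1.0000 = 1.2500

v = 1.2500, ω = -1.0000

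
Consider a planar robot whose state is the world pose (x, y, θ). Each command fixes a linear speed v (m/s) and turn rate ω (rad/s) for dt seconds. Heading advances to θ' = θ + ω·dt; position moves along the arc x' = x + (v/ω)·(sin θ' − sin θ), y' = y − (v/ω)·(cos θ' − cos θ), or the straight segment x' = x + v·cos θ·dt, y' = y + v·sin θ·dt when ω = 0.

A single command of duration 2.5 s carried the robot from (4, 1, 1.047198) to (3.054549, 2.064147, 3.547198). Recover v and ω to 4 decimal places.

v = 0.7500, ω = 1.0000

Δθ = 3.547198 − 1.047198 = 2.500000
ω = Δθ/dt = 2.500000/2.5 = 1.0000
R = −Δy/(cos θ' − cos θ) = 0.7500
v = R·ω = 0.7500·1.0000 = 0.7500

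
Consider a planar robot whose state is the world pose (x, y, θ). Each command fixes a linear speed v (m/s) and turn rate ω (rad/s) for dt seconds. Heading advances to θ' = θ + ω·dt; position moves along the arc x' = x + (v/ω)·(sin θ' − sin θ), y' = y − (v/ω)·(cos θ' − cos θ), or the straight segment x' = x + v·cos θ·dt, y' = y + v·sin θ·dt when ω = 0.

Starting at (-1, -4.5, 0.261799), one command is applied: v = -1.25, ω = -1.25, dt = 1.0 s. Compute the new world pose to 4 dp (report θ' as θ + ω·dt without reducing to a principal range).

(-2.0939, -4.0843, -0.9882)

θ' = 0.2618 + -1.25·1.0 = -0.9882
R = v/ω = -1.25/-1.25 = 1.0000
x' = -1 + 1.0000·(sin -0.9882 − sin 0.2618) = -2.0939
y' = -4.5 − 1.0000·(cos -0.9882 − cos 0.2618) = -4.0843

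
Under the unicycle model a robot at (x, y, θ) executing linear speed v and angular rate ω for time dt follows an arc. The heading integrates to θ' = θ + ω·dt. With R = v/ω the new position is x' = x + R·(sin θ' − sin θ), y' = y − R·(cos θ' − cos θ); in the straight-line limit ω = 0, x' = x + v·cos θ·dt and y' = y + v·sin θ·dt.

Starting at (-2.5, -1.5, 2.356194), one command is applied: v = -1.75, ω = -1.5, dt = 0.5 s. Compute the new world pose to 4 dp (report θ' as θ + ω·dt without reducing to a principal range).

(-2.1590, -2.2837, 1.6062)

θ' = 2.3562 + -1.5·0.5 = 1.6062
R = v/ω = -1.75/-1.5 = 1.1667
x' = -2.5 + 1.1667·(sin 1.6062 − sin 2.3562) = -2.1590
y' = -1.5 − 1.1667·(cos 1.6062 − cos 2.3562) = -2.2837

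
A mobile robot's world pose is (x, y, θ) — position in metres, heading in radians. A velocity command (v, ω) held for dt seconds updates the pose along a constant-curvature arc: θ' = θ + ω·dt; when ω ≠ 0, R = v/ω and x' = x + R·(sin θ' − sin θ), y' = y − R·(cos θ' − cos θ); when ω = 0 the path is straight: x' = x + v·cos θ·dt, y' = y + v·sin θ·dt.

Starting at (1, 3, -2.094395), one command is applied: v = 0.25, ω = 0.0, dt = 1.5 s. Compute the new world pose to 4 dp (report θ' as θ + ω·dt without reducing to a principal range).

θ' = -2.0944 + 0.0·1.5 = -2.0944
ω = 0 → straight: x' = 1 + 0.25·cos(-2.0944)·1.5 = 0.8125
y' = 3 + 0.25·sin(-2.0944)·1.5 = 2.6752

(0.8125, 2.6752, -2.0944)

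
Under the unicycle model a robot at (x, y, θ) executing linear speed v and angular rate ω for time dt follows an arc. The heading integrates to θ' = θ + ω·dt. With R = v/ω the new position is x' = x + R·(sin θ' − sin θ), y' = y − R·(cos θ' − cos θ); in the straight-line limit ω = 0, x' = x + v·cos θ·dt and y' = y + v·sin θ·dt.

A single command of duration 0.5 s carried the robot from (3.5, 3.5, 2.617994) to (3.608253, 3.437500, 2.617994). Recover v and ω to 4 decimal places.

v = -0.2500, ω = 0.0000

Δθ = 2.617994 − 2.617994 = 0.000000
ω = Δθ/dt = 0.000000/0.5 = 0.0000
ω = 0 → v = (Δx·cos θ + Δy·sin θ)/dt = -0.2500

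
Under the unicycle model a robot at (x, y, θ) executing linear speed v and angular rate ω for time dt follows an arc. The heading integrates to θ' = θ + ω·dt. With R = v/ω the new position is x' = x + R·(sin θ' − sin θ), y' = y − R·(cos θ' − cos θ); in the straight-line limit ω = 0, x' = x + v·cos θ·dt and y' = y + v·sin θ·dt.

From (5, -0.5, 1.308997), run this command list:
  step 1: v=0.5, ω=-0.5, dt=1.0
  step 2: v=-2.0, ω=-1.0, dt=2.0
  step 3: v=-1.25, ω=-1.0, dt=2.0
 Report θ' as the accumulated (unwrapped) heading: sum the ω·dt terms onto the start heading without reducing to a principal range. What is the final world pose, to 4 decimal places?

step 1: θ'=0.8090 (R=-1.0000) → pose (5.2423, -0.0686, 0.8090)
step 2: θ'=-1.1910 (R=2.0000) → pose (1.9377, 0.5704, -1.1910)
step 3: θ'=-3.1910 (R=1.2500) → pose (3.1603, 2.2823, -3.1910)

(3.1603, 2.2823, -3.1910)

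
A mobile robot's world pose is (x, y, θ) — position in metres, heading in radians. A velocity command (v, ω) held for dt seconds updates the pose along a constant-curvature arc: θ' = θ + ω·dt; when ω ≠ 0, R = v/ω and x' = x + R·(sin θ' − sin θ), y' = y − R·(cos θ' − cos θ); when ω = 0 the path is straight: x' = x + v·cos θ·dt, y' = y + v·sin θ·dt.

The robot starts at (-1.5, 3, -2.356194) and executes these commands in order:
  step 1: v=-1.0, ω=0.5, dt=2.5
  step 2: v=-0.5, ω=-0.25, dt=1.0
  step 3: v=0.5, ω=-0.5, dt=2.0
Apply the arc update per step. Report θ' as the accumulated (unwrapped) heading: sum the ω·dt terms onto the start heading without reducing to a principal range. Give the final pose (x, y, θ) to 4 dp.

(-1.5623, 4.8605, -2.3562)

step 1: θ'=-1.1062 (R=-2.0000) → pose (-1.1262, 5.3103, -1.1062)
step 2: θ'=-1.3562 (R=2.0000) → pose (-1.2923, 5.7806, -1.3562)
step 3: θ'=-2.3562 (R=-1.0000) → pose (-1.5623, 4.8605, -2.3562)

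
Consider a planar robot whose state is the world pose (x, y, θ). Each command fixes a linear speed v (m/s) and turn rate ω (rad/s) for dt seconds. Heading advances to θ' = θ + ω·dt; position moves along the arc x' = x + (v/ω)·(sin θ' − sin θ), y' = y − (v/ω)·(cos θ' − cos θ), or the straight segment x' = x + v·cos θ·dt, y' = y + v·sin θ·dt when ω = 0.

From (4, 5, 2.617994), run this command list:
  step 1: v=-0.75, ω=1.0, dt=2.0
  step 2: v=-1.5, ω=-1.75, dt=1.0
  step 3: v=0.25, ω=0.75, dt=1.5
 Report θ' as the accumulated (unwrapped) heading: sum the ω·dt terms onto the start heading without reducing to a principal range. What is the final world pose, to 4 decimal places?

(5.8658, 6.2220, 3.9930)

step 1: θ'=4.6180 (R=-0.7500) → pose (5.1217, 5.5788, 4.6180)
step 2: θ'=2.8680 (R=0.8571) → pose (6.2066, 6.3233, 2.8680)
step 3: θ'=3.9930 (R=0.3333) → pose (5.8658, 6.2220, 3.9930)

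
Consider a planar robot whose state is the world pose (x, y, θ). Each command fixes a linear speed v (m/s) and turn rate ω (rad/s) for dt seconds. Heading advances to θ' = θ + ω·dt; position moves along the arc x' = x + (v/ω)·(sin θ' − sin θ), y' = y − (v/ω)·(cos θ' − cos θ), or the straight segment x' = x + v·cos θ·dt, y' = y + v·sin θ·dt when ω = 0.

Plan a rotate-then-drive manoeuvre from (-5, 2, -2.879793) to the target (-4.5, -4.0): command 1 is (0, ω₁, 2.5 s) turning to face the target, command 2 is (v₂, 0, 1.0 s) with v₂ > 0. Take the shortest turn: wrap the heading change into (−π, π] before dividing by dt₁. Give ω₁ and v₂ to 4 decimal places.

heading to target = atan2(-4−2, -4.5−-5) = -1.4877
Δθ = wrap(-1.4877 − -2.8798) = 1.3921; ω₁ = Δθ/dt₁ = 0.5569
distance = √((-4.5−-5)² + (-4−2)²) = 6.0208; v₂ = distance/dt₂ = 6.0208

ω₁ = 0.5569, v₂ = 6.0208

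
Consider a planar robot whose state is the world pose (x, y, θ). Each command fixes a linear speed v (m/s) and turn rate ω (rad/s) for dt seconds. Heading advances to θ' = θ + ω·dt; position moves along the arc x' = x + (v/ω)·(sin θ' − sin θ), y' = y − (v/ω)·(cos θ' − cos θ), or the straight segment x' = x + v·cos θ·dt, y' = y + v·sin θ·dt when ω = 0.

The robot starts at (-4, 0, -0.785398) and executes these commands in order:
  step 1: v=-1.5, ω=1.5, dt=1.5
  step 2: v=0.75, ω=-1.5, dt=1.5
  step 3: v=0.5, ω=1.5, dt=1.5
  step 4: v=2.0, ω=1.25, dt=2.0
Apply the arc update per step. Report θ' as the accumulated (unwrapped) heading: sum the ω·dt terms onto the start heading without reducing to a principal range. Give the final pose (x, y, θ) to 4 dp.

(-7.0477, 1.1574, 3.9646)

step 1: θ'=1.4646 (R=-1.0000) → pose (-5.7015, -0.6011, 1.4646)
step 2: θ'=-0.7854 (R=-0.5000) → pose (-4.8507, -0.3006, -0.7854)
step 3: θ'=1.4646 (R=0.3333) → pose (-4.2836, -0.1002, 1.4646)
step 4: θ'=3.9646 (R=1.6000) → pose (-7.0477, 1.1574, 3.9646)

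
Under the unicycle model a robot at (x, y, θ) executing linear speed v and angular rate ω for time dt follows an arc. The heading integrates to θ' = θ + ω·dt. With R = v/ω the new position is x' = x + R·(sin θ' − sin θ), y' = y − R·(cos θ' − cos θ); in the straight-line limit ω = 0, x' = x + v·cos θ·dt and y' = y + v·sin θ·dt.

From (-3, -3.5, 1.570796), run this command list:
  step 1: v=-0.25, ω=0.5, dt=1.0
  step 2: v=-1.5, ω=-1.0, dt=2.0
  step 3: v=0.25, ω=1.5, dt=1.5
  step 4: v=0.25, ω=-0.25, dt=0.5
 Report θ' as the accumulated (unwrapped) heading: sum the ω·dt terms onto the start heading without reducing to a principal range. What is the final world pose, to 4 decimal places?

step 1: θ'=2.0708 (R=-0.5000) → pose (-2.9388, -3.7397, 2.0708)
step 2: θ'=0.0708 (R=1.5000) → pose (-4.1491, -5.9551, 0.0708)
step 3: θ'=2.3208 (R=0.1667) → pose (-4.0389, -5.6752, 2.3208)
step 4: θ'=2.1958 (R=-1.0000) → pose (-4.1182, -5.5787, 2.1958)

(-4.1182, -5.5787, 2.1958)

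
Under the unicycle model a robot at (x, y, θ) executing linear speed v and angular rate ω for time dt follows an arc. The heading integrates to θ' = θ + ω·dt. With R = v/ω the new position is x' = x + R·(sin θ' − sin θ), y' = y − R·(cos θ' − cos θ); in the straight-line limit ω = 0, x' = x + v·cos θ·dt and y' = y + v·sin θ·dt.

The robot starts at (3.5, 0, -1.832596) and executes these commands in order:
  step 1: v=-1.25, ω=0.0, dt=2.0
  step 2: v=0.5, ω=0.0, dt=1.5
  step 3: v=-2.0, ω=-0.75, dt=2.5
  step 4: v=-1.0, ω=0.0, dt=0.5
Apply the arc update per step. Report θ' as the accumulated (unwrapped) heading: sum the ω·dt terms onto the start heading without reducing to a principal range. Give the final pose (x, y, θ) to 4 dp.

(8.3808, 2.9829, -3.7076)

step 1: θ'=-1.8326 (straight) → pose (4.1470, 2.4148, -1.8326)
step 2: θ'=-1.8326 (straight) → pose (3.9529, 1.6904, -1.8326)
step 3: θ'=-3.7076 (R=2.6667) → pose (7.9588, 3.2510, -3.7076)
step 4: θ'=-3.7076 (straight) → pose (8.3808, 2.9829, -3.7076)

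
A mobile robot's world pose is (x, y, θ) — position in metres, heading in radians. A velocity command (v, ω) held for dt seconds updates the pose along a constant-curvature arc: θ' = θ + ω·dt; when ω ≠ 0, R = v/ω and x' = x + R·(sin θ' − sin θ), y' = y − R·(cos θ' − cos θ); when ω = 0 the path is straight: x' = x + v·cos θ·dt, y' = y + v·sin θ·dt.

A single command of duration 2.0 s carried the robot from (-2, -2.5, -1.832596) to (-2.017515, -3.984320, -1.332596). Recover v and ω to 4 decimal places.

Δθ = -1.332596 − -1.832596 = 0.500000
ω = Δθ/dt = 0.500000/2.0 = 0.2500
R = −Δy/(cos θ' − cos θ) = 3.0000
v = R·ω = 3.0000·0.2500 = 0.7500

v = 0.7500, ω = 0.2500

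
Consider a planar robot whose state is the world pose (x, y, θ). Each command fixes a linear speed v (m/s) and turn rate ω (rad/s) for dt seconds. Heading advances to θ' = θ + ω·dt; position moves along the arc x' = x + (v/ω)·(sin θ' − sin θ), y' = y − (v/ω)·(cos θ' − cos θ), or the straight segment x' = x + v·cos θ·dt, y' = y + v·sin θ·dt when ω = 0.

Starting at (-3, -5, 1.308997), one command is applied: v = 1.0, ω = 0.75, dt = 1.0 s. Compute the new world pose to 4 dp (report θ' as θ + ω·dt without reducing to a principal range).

(-3.1103, -4.0295, 2.0590)

θ' = 1.3090 + 0.75·1.0 = 2.0590
R = v/ω = 1.0/0.75 = 1.3333
x' = -3 + 1.3333·(sin 2.0590 − sin 1.3090) = -3.1103
y' = -5 − 1.3333·(cos 2.0590 − cos 1.3090) = -4.0295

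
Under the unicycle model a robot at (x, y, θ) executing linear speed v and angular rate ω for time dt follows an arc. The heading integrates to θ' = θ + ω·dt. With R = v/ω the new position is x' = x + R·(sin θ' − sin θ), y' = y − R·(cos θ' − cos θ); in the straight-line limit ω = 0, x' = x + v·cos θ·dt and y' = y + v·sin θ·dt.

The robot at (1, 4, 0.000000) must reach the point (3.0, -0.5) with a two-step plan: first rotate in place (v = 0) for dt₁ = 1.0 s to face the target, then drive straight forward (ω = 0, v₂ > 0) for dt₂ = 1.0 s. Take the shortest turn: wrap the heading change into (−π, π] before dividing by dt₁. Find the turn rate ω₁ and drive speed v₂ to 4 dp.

heading to target = atan2(-0.5−4, 3−1) = -1.1526
Δθ = wrap(-1.1526 − 0.0000) = -1.1526; ω₁ = Δθ/dt₁ = -1.1526
distance = √((3−1)² + (-0.5−4)²) = 4.9244; v₂ = distance/dt₂ = 4.9244

ω₁ = -1.1526, v₂ = 4.9244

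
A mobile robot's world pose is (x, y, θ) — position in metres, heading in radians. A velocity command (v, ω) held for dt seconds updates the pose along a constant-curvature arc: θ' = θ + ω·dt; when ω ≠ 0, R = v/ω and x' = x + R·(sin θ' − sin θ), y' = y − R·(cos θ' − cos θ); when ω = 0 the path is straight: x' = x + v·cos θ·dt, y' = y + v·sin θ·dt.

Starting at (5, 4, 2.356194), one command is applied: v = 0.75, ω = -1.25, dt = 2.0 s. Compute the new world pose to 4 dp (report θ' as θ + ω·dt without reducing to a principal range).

θ' = 2.3562 + -1.25·2.0 = -0.1438
R = v/ω = 0.75/-1.25 = -0.6000
x' = 5 + -0.6000·(sin -0.1438 − sin 2.3562) = 5.5103
y' = 4 − -0.6000·(cos -0.1438 − cos 2.3562) = 5.0181

(5.5103, 5.0181, -0.1438)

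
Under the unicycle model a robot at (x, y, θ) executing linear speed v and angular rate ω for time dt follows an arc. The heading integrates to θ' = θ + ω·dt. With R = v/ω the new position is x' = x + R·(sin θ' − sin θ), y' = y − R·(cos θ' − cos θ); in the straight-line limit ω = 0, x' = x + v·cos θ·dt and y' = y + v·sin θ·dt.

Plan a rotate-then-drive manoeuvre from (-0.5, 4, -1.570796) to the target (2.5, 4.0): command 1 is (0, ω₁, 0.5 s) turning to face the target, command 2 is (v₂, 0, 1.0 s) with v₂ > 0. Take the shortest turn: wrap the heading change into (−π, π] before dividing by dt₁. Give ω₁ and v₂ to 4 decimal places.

heading to target = atan2(4−4, 2.5−-0.5) = 0.0000
Δθ = wrap(0.0000 − -1.5708) = 1.5708; ω₁ = Δθ/dt₁ = 3.1416
distance = √((2.5−-0.5)² + (4−4)²) = 3.0000; v₂ = distance/dt₂ = 3.0000

ω₁ = 3.1416, v₂ = 3.0000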